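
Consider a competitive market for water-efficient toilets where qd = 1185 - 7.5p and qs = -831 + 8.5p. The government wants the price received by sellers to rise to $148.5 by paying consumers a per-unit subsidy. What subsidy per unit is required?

Required subsidy s = $48 per unit

At a seller price of 148.5, quantity supplied is -831 + 8.5·148.5 = 431.25.
Buyers absorb 431.25 only when they pay pb with 1185 − 7.5·pb = 431.25, i.e. pb = 100.5.
s = ps − pb = 148.5 − 100.5 = 48.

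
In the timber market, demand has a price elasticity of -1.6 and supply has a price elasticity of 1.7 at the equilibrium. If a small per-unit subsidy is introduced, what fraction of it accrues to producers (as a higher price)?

Producer share = 16/33

For a small subsidy around the equilibrium, the benefit split depends on the relative slopes, which at a point are proportional to the elasticities.
Buyer share = εs/(εs + |εd|) = 1.7/(1.7 + 1.6) = 17/33; seller share = |εd|/(εs + |εd|) = 16/33.
So producers capture 16/33 of the subsidy.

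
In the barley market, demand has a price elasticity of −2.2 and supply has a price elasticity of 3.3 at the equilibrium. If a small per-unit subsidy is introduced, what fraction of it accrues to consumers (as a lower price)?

Consumer share = 0.6

For a small subsidy around the equilibrium, the benefit split depends on the relative slopes, which at a point are proportional to the elasticities.
Buyer share = εs/(εs + |εd|) = 3.3/(3.3 + 2.2) = 0.6; seller share = |εd|/(εs + |εd|) = 0.4.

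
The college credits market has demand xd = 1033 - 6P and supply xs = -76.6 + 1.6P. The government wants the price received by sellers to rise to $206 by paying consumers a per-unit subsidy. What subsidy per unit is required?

At a seller price of 206, quantity supplied is -76.6 + 1.6·206 = 253.
Buyers absorb 253 only when they pay Pb with 1033 − 6·Pb = 253, i.e. Pb = 130.
s = Ps − Pb = 206 − 130 = 76.

Required subsidy s = $76 per unit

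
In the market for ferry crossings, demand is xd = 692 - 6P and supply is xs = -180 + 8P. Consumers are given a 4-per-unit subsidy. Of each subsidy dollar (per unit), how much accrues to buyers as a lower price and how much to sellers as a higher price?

Pre-subsidy: 692 - 6P = -180 + 8P gives P* = 436/7, x* = 2228/7.
With the rebate, buyers effectively pay Pb = Ps − 4, where Ps is the price sellers receive.
Demand in terms of Ps becomes xd = 692 − 6(Ps − 4) = 716 - 6Ps. Setting this equal to supply: 716 - 6Ps = -180 + 8Ps, so Ps = 64.
Buyers pay Pb = 64 − 4 = 60; x' = -180 + 8·64 = 332.
Buyers' price falls by P* − Pb = 436/7 − 60 = 16/7; sellers' price rises by Ps − P* = 64 − 436/7 = 12/7.

Buyers gain 16/7 per unit; sellers gain 12/7 per unit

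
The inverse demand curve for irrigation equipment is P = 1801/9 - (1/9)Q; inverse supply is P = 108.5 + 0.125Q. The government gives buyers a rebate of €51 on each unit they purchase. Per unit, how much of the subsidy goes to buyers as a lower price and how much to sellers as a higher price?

Buyers gain €24 per unit; sellers gain €27 per unit

Pre-subsidy: 1801/9 - (1/9)Q = 108.5 + 0.125Q gives Q* = 388 and P* = 157.
With the rebate, buyers effectively pay Pb = Ps − 51, where Ps is the price sellers receive.
On the curves, Pb = 1801/9 - (1/9)Q and Ps = 108.5 + 0.125Q; the wedge Ps − Pb = 51 gives 108.5 + 0.125Q − (1801/9 - (1/9)Q) = 51, so Q' = 604.
Then Pb = 1801/9 − (1/9)·604 = 133 and Ps = 108.5 + 0.125·604 = 184.
Buyers' price falls by P* − Pb = 157 − 133 = 24; sellers' price rises by Ps − P* = 184 − 157 = 27.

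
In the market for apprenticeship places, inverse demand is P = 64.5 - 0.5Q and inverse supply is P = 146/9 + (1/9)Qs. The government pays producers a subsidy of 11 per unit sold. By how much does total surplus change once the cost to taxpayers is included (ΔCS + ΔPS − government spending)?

Net change in total surplus = -99

Pre-subsidy: 64.5 - 0.5Q = 146/9 + (1/9)Q gives Q* = 79 and P* = 25.
With the subsidy, sellers receive Ps = Pb + 11 for each unit, where Pb is the price buyers pay.
On the curves, Pb = 64.5 - 0.5Q and Ps = 146/9 + (1/9)Q; the wedge Ps − Pb = 11 gives 146/9 + (1/9)Q − (64.5 - 0.5Q) = 11, so Q' = 97.
Then Pb = 64.5 − 0.5·97 = 16 and Ps = 146/9 + (1/9)·97 = 27.
ΔCS = ½(79 + 97)(25 − 16) = 792; ΔPS = ½(79 + 97)(27 − 25) = 176.
Government spending = 11 × 97 = 1067.
Net change = 792 + 176 − 1067 = -99. The loss equals the DWL triangle ½·11·18.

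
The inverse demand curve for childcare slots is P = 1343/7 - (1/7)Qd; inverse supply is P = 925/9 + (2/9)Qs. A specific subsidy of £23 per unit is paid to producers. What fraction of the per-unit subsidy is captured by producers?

Producer share = 14/23

Pre-subsidy: 1343/7 - (1/7)Q = 925/9 + (2/9)Q gives Q* = 244 and P* = 157.
With the subsidy, sellers receive Ps = Pb + 23 for each unit, where Pb is the price buyers pay.
On the curves, Pb = 1343/7 - (1/7)Q and Ps = 925/9 + (2/9)Q; the wedge Ps − Pb = 23 gives 925/9 + (2/9)Q − (1343/7 - (1/7)Q) = 23, so Q' = 307.
Then Pb = 1343/7 − (1/7)·307 = 148 and Ps = 925/9 + (2/9)·307 = 171.
Buyers' price falls by P* − Pb = 157 − 148 = 9; sellers' price rises by Ps − P* = 171 − 157 = 14.
So producers capture 14/23 = 14/23 of each unit of subsidy.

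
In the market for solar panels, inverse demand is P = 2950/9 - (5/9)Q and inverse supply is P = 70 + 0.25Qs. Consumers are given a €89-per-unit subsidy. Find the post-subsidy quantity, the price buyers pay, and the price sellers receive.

Pre-subsidy: 2950/9 - (5/9)Q = 70 + 0.25Q gives Q* = 320 and P* = 150.
With the rebate, buyers effectively pay Pb = Ps − 89, where Ps is the price sellers receive.
On the curves, Pb = 2950/9 - (5/9)Q and Ps = 70 + 0.25Q; the wedge Ps − Pb = 89 gives 70 + 0.25Q − (2950/9 - (5/9)Q) = 89, so Q' = 12484/29.
Then Pb = 2950/9 − (5/9)·(12484/29) = 2570/29 and Ps = 70 + 0.25·(12484/29) = 5151/29.

Q' = 12484/29; buyers pay 2570/29; sellers receive 5151/29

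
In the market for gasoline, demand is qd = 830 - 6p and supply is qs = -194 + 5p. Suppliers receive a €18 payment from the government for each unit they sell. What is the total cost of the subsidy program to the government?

Government cost = 63468/11

Pre-subsidy: 830 - 6p = -194 + 5p gives p* = 1024/11, q* = 2986/11.
With the subsidy, sellers receive ps = pb + 18 for each unit, where pb is the price buyers pay.
Supply in terms of pb becomes qs = -194 + 5(pb + 18) = -104 + 5pb. Setting this equal to demand: 830 - 6pb = -104 + 5pb, so pb = 934/11.
Sellers receive ps = 934/11 + 18 = 1132/11; q' = 830 − 6·(934/11) = 3526/11.
Government outlay = subsidy × quantity = 18 × 3526/11 = 63468/11.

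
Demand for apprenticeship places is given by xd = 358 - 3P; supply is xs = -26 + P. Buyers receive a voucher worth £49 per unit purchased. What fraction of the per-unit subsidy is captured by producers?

Producer share = 0.75

Pre-subsidy: 358 - 3P = -26 + P gives P* = 96, x* = 70.
With the rebate, buyers effectively pay Pb = Ps − 49, where Ps is the price sellers receive.
Demand in terms of Ps becomes xd = 358 − 3(Ps − 49) = 505 - 3Ps. Setting this equal to supply: 505 - 3Ps = -26 + Ps, so Ps = 132.75.
Buyers pay Pb = 132.75 − 49 = 83.75; x' = -26 + 1·132.75 = 106.75.
Buyers' price falls by P* − Pb = 96 − 83.75 = 12.25; sellers' price rises by Ps − P* = 132.75 − 96 = 36.75.
So producers capture 36.75/49 = 0.75 of each unit of subsidy.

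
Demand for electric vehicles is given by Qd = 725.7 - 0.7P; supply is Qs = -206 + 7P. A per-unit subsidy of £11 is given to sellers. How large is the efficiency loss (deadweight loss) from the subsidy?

Deadweight loss = £38.5

Pre-subsidy: 725.7 - 0.7P = -206 + 7P gives P* = 121, Q* = 641.
With the subsidy, sellers receive Ps = Pb + 11 for each unit, where Pb is the price buyers pay.
Supply in terms of Pb becomes Qs = -206 + 7(Pb + 11) = -129 + 7Pb. Setting this equal to demand: 725.7 - 0.7Pb = -129 + 7Pb, so Pb = 111.
Sellers receive Ps = 111 + 11 = 122; Q' = 725.7 − 0.7·111 = 648.
The subsidy expands output by 648 − 641 = 7 past the efficient level; on those units the gap between marginal cost and willingness to pay runs from 0 up to 11.
DWL = ½ × 11 × 7 = 38.5.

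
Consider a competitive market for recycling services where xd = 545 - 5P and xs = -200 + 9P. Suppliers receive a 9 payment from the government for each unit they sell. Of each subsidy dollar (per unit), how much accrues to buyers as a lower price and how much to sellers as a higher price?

Buyers gain 81/14 per unit; sellers gain 45/14 per unit

Pre-subsidy: 545 - 5P = -200 + 9P gives P* = 745/14, x* = 3905/14.
With the subsidy, sellers receive Ps = Pb + 9 for each unit, where Pb is the price buyers pay.
Supply in terms of Pb becomes xs = -200 + 9(Pb + 9) = -119 + 9Pb. Setting this equal to demand: 545 - 5Pb = -119 + 9Pb, so Pb = 332/7.
Sellers receive Ps = 332/7 + 9 = 395/7; x' = 545 − 5·(332/7) = 2155/7.
Buyers' price falls by P* − Pb = 745/14 − 332/7 = 81/14; sellers' price rises by Ps − P* = 395/7 − 745/14 = 45/14.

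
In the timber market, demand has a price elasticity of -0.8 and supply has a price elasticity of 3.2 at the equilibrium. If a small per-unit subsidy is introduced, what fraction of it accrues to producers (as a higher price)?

For a small subsidy around the equilibrium, the benefit split depends on the relative slopes, which at a point are proportional to the elasticities.
Buyer share = εs/(εs + |εd|) = 3.2/(3.2 + 0.8) = 0.8; seller share = |εd|/(εs + |εd|) = 0.2.
So producers capture 0.2 of the subsidy.

Producer share = 0.2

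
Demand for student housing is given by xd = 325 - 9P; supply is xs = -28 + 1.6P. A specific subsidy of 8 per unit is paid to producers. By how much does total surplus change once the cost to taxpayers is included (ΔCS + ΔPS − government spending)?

Net change in total surplus = -2304/53

Pre-subsidy: 325 - 9P = -28 + 1.6P gives P* = 1765/53, x* = 1340/53.
With the subsidy, sellers receive Ps = Pb + 8 for each unit, where Pb is the price buyers pay.
Supply in terms of Pb becomes xs = -28 + 1.6(Pb + 8) = -15.2 + 1.6Pb. Setting this equal to demand: 325 - 9Pb = -15.2 + 1.6Pb, so Pb = 1701/53.
Sellers receive Ps = 1701/53 + 8 = 2125/53; x' = 325 − 9·(1701/53) = 1916/53.
ΔCS = ½(1340/53 + 1916/53)(1765/53 − 1701/53) = 104192/2809; ΔPS = ½(1340/53 + 1916/53)(2125/53 − 1765/53) = 586080/2809.
Government spending = 8 × 1916/53 = 15328/53.
Net change = 104192/2809 + 586080/2809 − 15328/53 = -2304/53. The loss equals the DWL triangle ½·8·576/53.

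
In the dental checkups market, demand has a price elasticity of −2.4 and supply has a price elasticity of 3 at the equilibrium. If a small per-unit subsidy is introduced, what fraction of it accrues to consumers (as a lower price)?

For a small subsidy around the equilibrium, the benefit split depends on the relative slopes, which at a point are proportional to the elasticities.
Buyer share = εs/(εs + |εd|) = 3/(3 + 2.4) = 5/9; seller share = |εd|/(εs + |εd|) = 4/9.

Consumer share = 5/9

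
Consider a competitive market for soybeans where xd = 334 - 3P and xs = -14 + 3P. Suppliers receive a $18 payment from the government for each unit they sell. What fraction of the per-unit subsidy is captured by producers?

Producer share = 0.5

Pre-subsidy: 334 - 3P = -14 + 3P gives P* = 58, x* = 160.
With the subsidy, sellers receive Ps = Pb + 18 for each unit, where Pb is the price buyers pay.
Supply in terms of Pb becomes xs = -14 + 3(Pb + 18) = 40 + 3Pb. Setting this equal to demand: 334 - 3Pb = 40 + 3Pb, so Pb = 49.
Sellers receive Ps = 49 + 18 = 67; x' = 334 − 3·49 = 187.
Buyers' price falls by P* − Pb = 58 − 49 = 9; sellers' price rises by Ps − P* = 67 − 58 = 9.
So producers capture 9/18 = 0.5 of each unit of subsidy.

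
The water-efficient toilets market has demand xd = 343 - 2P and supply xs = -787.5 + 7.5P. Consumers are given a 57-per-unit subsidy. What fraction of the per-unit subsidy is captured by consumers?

Consumer share = 15/19

Pre-subsidy: 343 - 2P = -787.5 + 7.5P gives P* = 119, x* = 105.
With the rebate, buyers effectively pay Pb = Ps − 57, where Ps is the price sellers receive.
Demand in terms of Ps becomes xd = 343 − 2(Ps − 57) = 457 - 2Ps. Setting this equal to supply: 457 - 2Ps = -787.5 + 7.5Ps, so Ps = 131.
Buyers pay Pb = 131 − 57 = 74; x' = -787.5 + 7.5·131 = 195.
Buyers' price falls by P* − Pb = 119 − 74 = 45; sellers' price rises by Ps − P* = 131 − 119 = 12.
So consumers capture 45/57 = 15/19 of each unit of subsidy.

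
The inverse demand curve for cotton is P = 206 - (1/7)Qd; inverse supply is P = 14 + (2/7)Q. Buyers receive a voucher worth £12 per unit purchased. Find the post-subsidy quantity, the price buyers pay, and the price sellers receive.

Pre-subsidy: 206 - (1/7)Q = 14 + (2/7)Q gives Q* = 448 and P* = 142.
With the rebate, buyers effectively pay Pb = Ps − 12, where Ps is the price sellers receive.
On the curves, Pb = 206 - (1/7)Q and Ps = 14 + (2/7)Q; the wedge Ps − Pb = 12 gives 14 + (2/7)Q − (206 - (1/7)Q) = 12, so Q' = 476.
Then Pb = 206 − (1/7)·476 = 138 and Ps = 14 + (2/7)·476 = 150.

Q' = 476; buyers pay £138; sellers receive £150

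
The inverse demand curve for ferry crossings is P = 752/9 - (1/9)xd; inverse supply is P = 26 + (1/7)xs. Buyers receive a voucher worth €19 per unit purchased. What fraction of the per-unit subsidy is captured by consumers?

Pre-subsidy: 752/9 - (1/9)x = 26 + (1/7)x gives x* = 226.625 and P* = 58.375.
With the rebate, buyers effectively pay Pb = Ps − 19, where Ps is the price sellers receive.
On the curves, Pb = 752/9 - (1/9)x and Ps = 26 + (1/7)x; the wedge Ps − Pb = 19 gives 26 + (1/7)x − (752/9 - (1/9)x) = 19, so x' = 301.4375.
Then Pb = 752/9 − (1/9)·301.4375 = 50.0625 and Ps = 26 + (1/7)·301.4375 = 69.0625.
Buyers' price falls by P* − Pb = 58.375 − 50.0625 = 8.3125; sellers' price rises by Ps − P* = 69.0625 − 58.375 = 10.6875.
So consumers capture 8.3125/19 = 0.4375 of each unit of subsidy.

Consumer share = 0.4375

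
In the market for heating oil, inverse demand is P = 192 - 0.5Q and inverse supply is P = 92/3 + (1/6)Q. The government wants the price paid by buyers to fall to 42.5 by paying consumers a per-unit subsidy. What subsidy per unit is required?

Required subsidy s = 38 per unit

At a buyer price of 42.5, quantity demanded is 384 − 2·42.5 = 299.
Sellers supply 299 only when they receive Ps = 92/3 + (1/6)·299 = 80.5.
s = Ps − Pb = 80.5 − 42.5 = 38.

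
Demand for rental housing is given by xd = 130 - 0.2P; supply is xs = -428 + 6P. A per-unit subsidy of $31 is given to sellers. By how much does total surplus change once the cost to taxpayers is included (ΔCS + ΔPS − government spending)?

Net change in total surplus = -$93

Pre-subsidy: 130 - 0.2P = -428 + 6P gives P* = 90, x* = 112.
With the subsidy, sellers receive Ps = Pb + 31 for each unit, where Pb is the price buyers pay.
Supply in terms of Pb becomes xs = -428 + 6(Pb + 31) = -242 + 6Pb. Setting this equal to demand: 130 - 0.2Pb = -242 + 6Pb, so Pb = 60.
Sellers receive Ps = 60 + 31 = 91; x' = 130 − 0.2·60 = 118.
ΔCS = ½(112 + 118)(90 − 60) = 3450; ΔPS = ½(112 + 118)(91 − 90) = 115.
Government spending = 31 × 118 = 3658.
Net change = 3450 + 115 − 3658 = -93. The loss equals the DWL triangle ½·31·6.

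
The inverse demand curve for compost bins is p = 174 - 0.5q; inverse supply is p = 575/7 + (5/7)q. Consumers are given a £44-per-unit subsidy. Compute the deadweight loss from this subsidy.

Pre-subsidy: 174 - 0.5q = 575/7 + (5/7)q gives q* = 1286/17 and p* = 2315/17.
With the rebate, buyers effectively pay pb = ps − 44, where ps is the price sellers receive.
On the curves, pb = 174 - 0.5q and ps = 575/7 + (5/7)q; the wedge ps − pb = 44 gives 575/7 + (5/7)q − (174 - 0.5q) = 44, so q' = 1902/17.
Then pb = 174 − 0.5·(1902/17) = 2007/17 and ps = 575/7 + (5/7)·(1902/17) = 2755/17.
The subsidy expands output by 1902/17 − 1286/17 = 616/17 past the efficient level; on those units the gap between marginal cost and willingness to pay runs from 0 up to 44.
DWL = ½ × 44 × 616/17 = 13552/17.

Deadweight loss = 13552/17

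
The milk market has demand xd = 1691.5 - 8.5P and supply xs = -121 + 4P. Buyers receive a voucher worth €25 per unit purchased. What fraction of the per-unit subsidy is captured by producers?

Pre-subsidy: 1691.5 - 8.5P = -121 + 4P gives P* = 145, x* = 459.
With the rebate, buyers effectively pay Pb = Ps − 25, where Ps is the price sellers receive.
Demand in terms of Ps becomes xd = 1691.5 − 8.5(Ps − 25) = 1904 - 8.5Ps. Setting this equal to supply: 1904 - 8.5Ps = -121 + 4Ps, so Ps = 162.
Buyers pay Pb = 162 − 25 = 137; x' = -121 + 4·162 = 527.
Buyers' price falls by P* − Pb = 145 − 137 = 8; sellers' price rises by Ps − P* = 162 − 145 = 17.
So producers capture 17/25 = 0.68 of each unit of subsidy.

Producer share = 0.68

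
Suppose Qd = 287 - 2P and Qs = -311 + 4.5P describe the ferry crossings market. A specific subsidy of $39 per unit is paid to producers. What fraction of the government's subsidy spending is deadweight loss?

Pre-subsidy: 287 - 2P = -311 + 4.5P gives P* = 92, Q* = 103.
With the subsidy, sellers receive Ps = Pb + 39 for each unit, where Pb is the price buyers pay.
Supply in terms of Pb becomes Qs = -311 + 4.5(Pb + 39) = -135.5 + 4.5Pb. Setting this equal to demand: 287 - 2Pb = -135.5 + 4.5Pb, so Pb = 65.
Sellers receive Ps = 65 + 39 = 104; Q' = 287 − 2·65 = 157.
ΔCS = ½(103 + 157)(92 − 65) = 3510; ΔPS = ½(103 + 157)(104 − 92) = 1560.
Government spending = 39 × 157 = 6123.
DWL = ½ × 39 × (157 − 103) = 1053; fraction = 1053 / 6123 = 27/157.

DWL / government spending = 27/157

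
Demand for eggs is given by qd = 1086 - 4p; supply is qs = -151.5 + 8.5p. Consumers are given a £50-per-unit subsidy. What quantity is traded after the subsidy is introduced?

q' = 826

Pre-subsidy: 1086 - 4p = -151.5 + 8.5p gives p* = 99, q* = 690.
With the rebate, buyers effectively pay pb = ps − 50, where ps is the price sellers receive.
Demand in terms of ps becomes qd = 1086 − 4(ps − 50) = 1286 - 4ps. Setting this equal to supply: 1286 - 4ps = -151.5 + 8.5ps, so ps = 115.
Buyers pay pb = 115 − 50 = 65; q' = -151.5 + 8.5·115 = 826.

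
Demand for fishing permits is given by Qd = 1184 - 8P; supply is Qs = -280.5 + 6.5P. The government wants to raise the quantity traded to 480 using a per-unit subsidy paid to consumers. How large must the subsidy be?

At Q = 480, invert demand for the buyer price: Pb = (1184 − 480)/8 = 88; invert supply for the seller price: Ps = (480 − (-280.5))/6.5 = 117.
The subsidy must fill the gap: s = Ps − Pb = 117 − 88 = 29.

Required subsidy s = 29 per unit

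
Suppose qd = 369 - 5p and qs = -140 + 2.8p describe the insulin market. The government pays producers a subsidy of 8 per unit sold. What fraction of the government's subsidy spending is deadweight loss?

DWL / government spending = 20/159

Pre-subsidy: 369 - 5p = -140 + 2.8p gives p* = 2545/39, q* = 1666/39.
With the subsidy, sellers receive ps = pb + 8 for each unit, where pb is the price buyers pay.
Supply in terms of pb becomes qs = -140 + 2.8(pb + 8) = -117.6 + 2.8pb. Setting this equal to demand: 369 - 5pb = -117.6 + 2.8pb, so pb = 811/13.
Sellers receive ps = 811/13 + 8 = 915/13; q' = 369 − 5·(811/13) = 742/13.
ΔCS = ½(1666/39 + 742/13)(2545/39 − 811/13) = 217952/1521; ΔPS = ½(1666/39 + 742/13)(915/13 − 2545/39) = 389200/1521.
Government spending = 8 × 742/13 = 5936/13.
DWL = ½ × 8 × (742/13 − 1666/39) = 2240/39; fraction = (2240/39) / (5936/13) = 20/159.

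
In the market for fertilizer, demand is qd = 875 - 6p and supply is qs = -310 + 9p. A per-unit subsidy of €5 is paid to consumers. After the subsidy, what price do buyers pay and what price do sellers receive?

Pre-subsidy: 875 - 6p = -310 + 9p gives p* = 79, q* = 401.
With the rebate, buyers effectively pay pb = ps − 5, where ps is the price sellers receive.
Demand in terms of ps becomes qd = 875 − 6(ps − 5) = 905 - 6ps. Setting this equal to supply: 905 - 6ps = -310 + 9ps, so ps = 81.
Buyers pay pb = 81 − 5 = 76; q' = -310 + 9·81 = 419.

Buyers pay €76; sellers receive €81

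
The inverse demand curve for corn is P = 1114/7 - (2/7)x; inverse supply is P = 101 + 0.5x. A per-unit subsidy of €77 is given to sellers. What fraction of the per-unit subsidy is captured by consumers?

Pre-subsidy: 1114/7 - (2/7)x = 101 + 0.5x gives x* = 74 and P* = 138.
With the subsidy, sellers receive Ps = Pb + 77 for each unit, where Pb is the price buyers pay.
On the curves, Pb = 1114/7 - (2/7)x and Ps = 101 + 0.5x; the wedge Ps − Pb = 77 gives 101 + 0.5x − (1114/7 - (2/7)x) = 77, so x' = 172.
Then Pb = 1114/7 − (2/7)·172 = 110 and Ps = 101 + 0.5·172 = 187.
Buyers' price falls by P* − Pb = 138 − 110 = 28; sellers' price rises by Ps − P* = 187 − 138 = 49.
So consumers capture 28/77 = 4/11 of each unit of subsidy.

Consumer share = 4/11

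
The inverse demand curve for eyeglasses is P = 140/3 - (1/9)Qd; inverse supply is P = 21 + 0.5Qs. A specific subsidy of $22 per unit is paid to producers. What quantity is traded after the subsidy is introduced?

Q' = 78

Pre-subsidy: 140/3 - (1/9)Q = 21 + 0.5Q gives Q* = 42 and P* = 42.
With the subsidy, sellers receive Ps = Pb + 22 for each unit, where Pb is the price buyers pay.
On the curves, Pb = 140/3 - (1/9)Q and Ps = 21 + 0.5Q; the wedge Ps − Pb = 22 gives 21 + 0.5Q − (140/3 - (1/9)Q) = 22, so Q' = 78.
Then Pb = 140/3 − (1/9)·78 = 38 and Ps = 21 + 0.5·78 = 60.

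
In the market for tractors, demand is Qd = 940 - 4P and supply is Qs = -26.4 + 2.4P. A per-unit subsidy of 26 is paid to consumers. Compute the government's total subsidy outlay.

Pre-subsidy: 940 - 4P = -26.4 + 2.4P gives P* = 151, Q* = 336.
With the rebate, buyers effectively pay Pb = Ps − 26, where Ps is the price sellers receive.
Demand in terms of Ps becomes Qd = 940 − 4(Ps − 26) = 1044 - 4Ps. Setting this equal to supply: 1044 - 4Ps = -26.4 + 2.4Ps, so Ps = 167.25.
Buyers pay Pb = 167.25 − 26 = 141.25; Q' = -26.4 + 2.4·167.25 = 375.
Government outlay = subsidy × quantity = 26 × 375 = 9750.

Government cost = 9750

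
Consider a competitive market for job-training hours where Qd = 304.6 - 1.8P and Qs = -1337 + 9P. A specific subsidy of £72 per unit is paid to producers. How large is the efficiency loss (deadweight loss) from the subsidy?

Deadweight loss = £3888

Pre-subsidy: 304.6 - 1.8P = -1337 + 9P gives P* = 152, Q* = 31.
With the subsidy, sellers receive Ps = Pb + 72 for each unit, where Pb is the price buyers pay.
Supply in terms of Pb becomes Qs = -1337 + 9(Pb + 72) = -689 + 9Pb. Setting this equal to demand: 304.6 - 1.8Pb = -689 + 9Pb, so Pb = 92.
Sellers receive Ps = 92 + 72 = 164; Q' = 304.6 − 1.8·92 = 139.
The subsidy expands output by 139 − 31 = 108 past the efficient level; on those units the gap between marginal cost and willingness to pay runs from 0 up to 72.
DWL = ½ × 72 × 108 = 3888.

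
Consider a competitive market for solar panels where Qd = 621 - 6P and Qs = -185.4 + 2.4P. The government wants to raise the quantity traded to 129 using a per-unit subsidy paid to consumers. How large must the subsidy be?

At Q = 129, invert demand for the buyer price: Pb = (621 − 129)/6 = 82; invert supply for the seller price: Ps = (129 − (-185.4))/2.4 = 131.
The subsidy must fill the gap: s = Ps − Pb = 131 − 82 = 49.

Required subsidy s = 49 per unit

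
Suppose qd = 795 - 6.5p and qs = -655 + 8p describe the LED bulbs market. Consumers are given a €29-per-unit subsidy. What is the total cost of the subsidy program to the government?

Pre-subsidy: 795 - 6.5p = -655 + 8p gives p* = 100, q* = 145.
With the rebate, buyers effectively pay pb = ps − 29, where ps is the price sellers receive.
Demand in terms of ps becomes qd = 795 − 6.5(ps − 29) = 983.5 - 6.5ps. Setting this equal to supply: 983.5 - 6.5ps = -655 + 8ps, so ps = 113.
Buyers pay pb = 113 − 29 = 84; q' = -655 + 8·113 = 249.
Government outlay = subsidy × quantity = 29 × 249 = 7221.

Government cost = €7221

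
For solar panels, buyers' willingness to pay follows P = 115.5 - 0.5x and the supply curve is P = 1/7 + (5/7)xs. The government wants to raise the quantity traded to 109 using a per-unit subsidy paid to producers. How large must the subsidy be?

Required subsidy s = 17 per unit

At x = 109, from the demand curve buyers pay Pb = 115.5 − 0.5·109 = 61; from the supply curve sellers need Ps = 1/7 + (5/7)·109 = 78.
The subsidy must fill the gap: s = Ps − Pb = 78 − 61 = 17.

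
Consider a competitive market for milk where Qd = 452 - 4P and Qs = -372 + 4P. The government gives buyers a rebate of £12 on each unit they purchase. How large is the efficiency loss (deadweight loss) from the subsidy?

Pre-subsidy: 452 - 4P = -372 + 4P gives P* = 103, Q* = 40.
With the rebate, buyers effectively pay Pb = Ps − 12, where Ps is the price sellers receive.
Demand in terms of Ps becomes Qd = 452 − 4(Ps − 12) = 500 - 4Ps. Setting this equal to supply: 500 - 4Ps = -372 + 4Ps, so Ps = 109.
Buyers pay Pb = 109 − 12 = 97; Q' = -372 + 4·109 = 64.
The subsidy expands output by 64 − 40 = 24 past the efficient level; on those units the gap between marginal cost and willingness to pay runs from 0 up to 12.
DWL = ½ × 12 × 24 = 144.

Deadweight loss = £144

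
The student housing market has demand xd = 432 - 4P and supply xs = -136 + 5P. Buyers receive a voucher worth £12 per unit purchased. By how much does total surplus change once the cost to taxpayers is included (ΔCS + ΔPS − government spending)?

Net change in total surplus = -£160

Pre-subsidy: 432 - 4P = -136 + 5P gives P* = 568/9, x* = 1616/9.
With the rebate, buyers effectively pay Pb = Ps − 12, where Ps is the price sellers receive.
Demand in terms of Ps becomes xd = 432 − 4(Ps − 12) = 480 - 4Ps. Setting this equal to supply: 480 - 4Ps = -136 + 5Ps, so Ps = 616/9.
Buyers pay Pb = 616/9 − 12 = 508/9; x' = -136 + 5·(616/9) = 1856/9.
ΔCS = ½(1616/9 + 1856/9)(568/9 − 508/9) = 34720/27; ΔPS = ½(1616/9 + 1856/9)(616/9 − 568/9) = 27776/27.
Government spending = 12 × 1856/9 = 7424/3.
Net change = 34720/27 + 27776/27 − 7424/3 = -160. The loss equals the DWL triangle ½·12·80/3.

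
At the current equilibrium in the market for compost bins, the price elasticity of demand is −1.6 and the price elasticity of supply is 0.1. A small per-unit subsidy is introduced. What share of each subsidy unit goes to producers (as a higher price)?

For a small subsidy around the equilibrium, the benefit split depends on the relative slopes, which at a point are proportional to the elasticities.
Buyer share = εs/(εs + |εd|) = 0.1/(0.1 + 1.6) = 1/17; seller share = |εd|/(εs + |εd|) = 16/17.
So producers capture 16/17 of the subsidy.

Producer share = 16/17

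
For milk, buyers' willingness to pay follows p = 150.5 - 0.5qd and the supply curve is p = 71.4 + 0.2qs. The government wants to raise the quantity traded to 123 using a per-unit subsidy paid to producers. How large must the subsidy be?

At q = 123, from the demand curve buyers pay pb = 150.5 − 0.5·123 = 89; from the supply curve sellers need ps = 71.4 + 0.2·123 = 96.
The subsidy must fill the gap: s = ps − pb = 96 − 89 = 7.

Required subsidy s = 7 per unit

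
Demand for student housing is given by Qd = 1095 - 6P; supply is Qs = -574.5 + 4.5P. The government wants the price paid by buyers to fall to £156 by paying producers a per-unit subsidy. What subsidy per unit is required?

Required subsidy s = £7 per unit

At a buyer price of 156, quantity demanded is 1095 − 6·156 = 159.
Sellers supply 159 only when they receive Ps with -574.5 + 4.5·Ps = 159, i.e. Ps = 163.
s = Ps − Pb = 163 − 156 = 7.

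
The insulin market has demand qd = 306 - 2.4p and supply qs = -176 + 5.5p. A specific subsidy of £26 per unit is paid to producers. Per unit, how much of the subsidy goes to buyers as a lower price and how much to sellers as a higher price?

Buyers gain 1430/79 per unit; sellers gain 624/79 per unit

Pre-subsidy: 306 - 2.4p = -176 + 5.5p gives p* = 4820/79, q* = 12606/79.
With the subsidy, sellers receive ps = pb + 26 for each unit, where pb is the price buyers pay.
Supply in terms of pb becomes qs = -176 + 5.5(pb + 26) = -33 + 5.5pb. Setting this equal to demand: 306 - 2.4pb = -33 + 5.5pb, so pb = 3390/79.
Sellers receive ps = 3390/79 + 26 = 5444/79; q' = 306 − 2.4·(3390/79) = 16038/79.
Buyers' price falls by p* − pb = 4820/79 − 3390/79 = 1430/79; sellers' price rises by ps − p* = 5444/79 − 4820/79 = 624/79.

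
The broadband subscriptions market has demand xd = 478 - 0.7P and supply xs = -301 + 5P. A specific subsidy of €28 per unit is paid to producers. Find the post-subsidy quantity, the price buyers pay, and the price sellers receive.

x' = 7591/19; buyers pay 2130/19; sellers receive 2662/19

Pre-subsidy: 478 - 0.7P = -301 + 5P gives P* = 410/3, x* = 1147/3.
With the subsidy, sellers receive Ps = Pb + 28 for each unit, where Pb is the price buyers pay.
Supply in terms of Pb becomes xs = -301 + 5(Pb + 28) = -161 + 5Pb. Setting this equal to demand: 478 - 0.7Pb = -161 + 5Pb, so Pb = 2130/19.
Sellers receive Ps = 2130/19 + 28 = 2662/19; x' = 478 − 0.7·(2130/19) = 7591/19.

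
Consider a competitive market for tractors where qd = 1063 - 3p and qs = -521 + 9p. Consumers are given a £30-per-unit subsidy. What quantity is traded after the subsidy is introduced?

Pre-subsidy: 1063 - 3p = -521 + 9p gives p* = 132, q* = 667.
With the rebate, buyers effectively pay pb = ps − 30, where ps is the price sellers receive.
Demand in terms of ps becomes qd = 1063 − 3(ps − 30) = 1153 - 3ps. Setting this equal to supply: 1153 - 3ps = -521 + 9ps, so ps = 139.5.
Buyers pay pb = 139.5 − 30 = 109.5; q' = -521 + 9·139.5 = 734.5.

q' = 734.5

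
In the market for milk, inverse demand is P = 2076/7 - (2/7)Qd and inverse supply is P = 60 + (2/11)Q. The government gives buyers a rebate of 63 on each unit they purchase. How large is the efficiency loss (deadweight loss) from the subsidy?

Deadweight loss = 4244.625

Pre-subsidy: 2076/7 - (2/7)Q = 60 + (2/11)Q gives Q* = 506 and P* = 152.
With the rebate, buyers effectively pay Pb = Ps − 63, where Ps is the price sellers receive.
On the curves, Pb = 2076/7 - (2/7)Q and Ps = 60 + (2/11)Q; the wedge Ps − Pb = 63 gives 60 + (2/11)Q − (2076/7 - (2/7)Q) = 63, so Q' = 640.75.
Then Pb = 2076/7 − (2/7)·640.75 = 113.5 and Ps = 60 + (2/11)·640.75 = 176.5.
The subsidy expands output by 640.75 − 506 = 134.75 past the efficient level; on those units the gap between marginal cost and willingness to pay runs from 0 up to 63.
DWL = ½ × 63 × 134.75 = 4244.625.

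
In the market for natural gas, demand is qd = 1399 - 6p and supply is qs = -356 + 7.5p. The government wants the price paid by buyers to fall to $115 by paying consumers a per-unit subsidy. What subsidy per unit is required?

At a buyer price of 115, quantity demanded is 1399 − 6·115 = 709.
Sellers supply 709 only when they receive ps with -356 + 7.5·ps = 709, i.e. ps = 142.
s = ps − pb = 142 − 115 = 27.

Required subsidy s = $27 per unit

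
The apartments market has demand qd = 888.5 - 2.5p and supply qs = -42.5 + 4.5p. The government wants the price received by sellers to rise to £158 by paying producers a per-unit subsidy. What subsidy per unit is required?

At a seller price of 158, quantity supplied is -42.5 + 4.5·158 = 668.5.
Buyers absorb 668.5 only when they pay pb with 888.5 − 2.5·pb = 668.5, i.e. pb = 88.
s = ps − pb = 158 − 88 = 70.

Required subsidy s = £70 per unit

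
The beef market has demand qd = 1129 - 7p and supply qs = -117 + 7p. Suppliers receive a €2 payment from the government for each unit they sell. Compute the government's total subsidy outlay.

Pre-subsidy: 1129 - 7p = -117 + 7p gives p* = 89, q* = 506.
With the subsidy, sellers receive ps = pb + 2 for each unit, where pb is the price buyers pay.
Supply in terms of pb becomes qs = -117 + 7(pb + 2) = -103 + 7pb. Setting this equal to demand: 1129 - 7pb = -103 + 7pb, so pb = 88.
Sellers receive ps = 88 + 2 = 90; q' = 1129 − 7·88 = 513.
Government outlay = subsidy × quantity = 2 × 513 = 1026.

Government cost = €1026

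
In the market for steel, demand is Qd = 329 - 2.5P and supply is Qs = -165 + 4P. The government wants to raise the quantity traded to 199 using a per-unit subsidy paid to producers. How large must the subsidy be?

Required subsidy s = 39 per unit

At Q = 199, invert demand for the buyer price: Pb = (329 − 199)/2.5 = 52; invert supply for the seller price: Ps = (199 − (-165))/4 = 91.
The subsidy must fill the gap: s = Ps − Pb = 91 − 52 = 39.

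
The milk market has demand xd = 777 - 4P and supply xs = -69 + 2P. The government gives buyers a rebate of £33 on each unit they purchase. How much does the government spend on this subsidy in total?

Government cost = £8481

Pre-subsidy: 777 - 4P = -69 + 2P gives P* = 141, x* = 213.
With the rebate, buyers effectively pay Pb = Ps − 33, where Ps is the price sellers receive.
Demand in terms of Ps becomes xd = 777 − 4(Ps − 33) = 909 - 4Ps. Setting this equal to supply: 909 - 4Ps = -69 + 2Ps, so Ps = 163.
Buyers pay Pb = 163 − 33 = 130; x' = -69 + 2·163 = 257.
Government outlay = subsidy × quantity = 33 × 257 = 8481.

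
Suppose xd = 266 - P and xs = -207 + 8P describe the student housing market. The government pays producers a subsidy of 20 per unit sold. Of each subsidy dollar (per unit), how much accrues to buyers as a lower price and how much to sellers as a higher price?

Buyers gain 160/9 per unit; sellers gain 20/9 per unit

Pre-subsidy: 266 - P = -207 + 8P gives P* = 473/9, x* = 1921/9.
With the subsidy, sellers receive Ps = Pb + 20 for each unit, where Pb is the price buyers pay.
Supply in terms of Pb becomes xs = -207 + 8(Pb + 20) = -47 + 8Pb. Setting this equal to demand: 266 - Pb = -47 + 8Pb, so Pb = 313/9.
Sellers receive Ps = 313/9 + 20 = 493/9; x' = 266 − 1·(313/9) = 2081/9.
Buyers' price falls by P* − Pb = 473/9 − 313/9 = 160/9; sellers' price rises by Ps − P* = 493/9 − 473/9 = 20/9.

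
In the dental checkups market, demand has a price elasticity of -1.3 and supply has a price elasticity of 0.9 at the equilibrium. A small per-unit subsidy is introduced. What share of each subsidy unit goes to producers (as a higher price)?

Producer share = 13/22

For a small subsidy around the equilibrium, the benefit split depends on the relative slopes, which at a point are proportional to the elasticities.
Buyer share = εs/(εs + |εd|) = 0.9/(0.9 + 1.3) = 9/22; seller share = |εd|/(εs + |εd|) = 13/22.
So producers capture 13/22 of the subsidy.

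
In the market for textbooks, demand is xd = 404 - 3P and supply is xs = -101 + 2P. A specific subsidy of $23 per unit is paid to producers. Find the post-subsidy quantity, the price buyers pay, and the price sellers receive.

Pre-subsidy: 404 - 3P = -101 + 2P gives P* = 101, x* = 101.
With the subsidy, sellers receive Ps = Pb + 23 for each unit, where Pb is the price buyers pay.
Supply in terms of Pb becomes xs = -101 + 2(Pb + 23) = -55 + 2Pb. Setting this equal to demand: 404 - 3Pb = -55 + 2Pb, so Pb = 91.8.
Sellers receive Ps = 91.8 + 23 = 114.8; x' = 404 − 3·91.8 = 128.6.

x' = 128.6; buyers pay $91.8; sellers receive $114.8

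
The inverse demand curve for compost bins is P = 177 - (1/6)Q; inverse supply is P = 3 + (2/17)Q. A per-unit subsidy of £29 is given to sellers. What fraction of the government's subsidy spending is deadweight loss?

DWL / government spending = 1/14

Pre-subsidy: 177 - (1/6)Q = 3 + (2/17)Q gives Q* = 612 and P* = 75.
With the subsidy, sellers receive Ps = Pb + 29 for each unit, where Pb is the price buyers pay.
On the curves, Pb = 177 - (1/6)Q and Ps = 3 + (2/17)Q; the wedge Ps − Pb = 29 gives 3 + (2/17)Q − (177 - (1/6)Q) = 29, so Q' = 714.
Then Pb = 177 − (1/6)·714 = 58 and Ps = 3 + (2/17)·714 = 87.
ΔCS = ½(612 + 714)(75 − 58) = 11271; ΔPS = ½(612 + 714)(87 − 75) = 7956.
Government spending = 29 × 714 = 20706.
DWL = ½ × 29 × (714 − 612) = 1479; fraction = 1479 / 20706 = 1/14.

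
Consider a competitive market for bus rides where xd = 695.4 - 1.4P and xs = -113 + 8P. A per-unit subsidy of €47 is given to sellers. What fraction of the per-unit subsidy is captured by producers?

Producer share = 7/47

Pre-subsidy: 695.4 - 1.4P = -113 + 8P gives P* = 86, x* = 575.
With the subsidy, sellers receive Ps = Pb + 47 for each unit, where Pb is the price buyers pay.
Supply in terms of Pb becomes xs = -113 + 8(Pb + 47) = 263 + 8Pb. Setting this equal to demand: 695.4 - 1.4Pb = 263 + 8Pb, so Pb = 46.
Sellers receive Ps = 46 + 47 = 93; x' = 695.4 − 1.4·46 = 631.
Buyers' price falls by P* − Pb = 86 − 46 = 40; sellers' price rises by Ps − P* = 93 − 86 = 7.
So producers capture 7/47 = 7/47 of each unit of subsidy.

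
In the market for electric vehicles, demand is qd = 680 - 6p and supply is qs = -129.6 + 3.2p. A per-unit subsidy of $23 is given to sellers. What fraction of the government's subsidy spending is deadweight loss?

DWL / government spending = 0.12

Pre-subsidy: 680 - 6p = -129.6 + 3.2p gives p* = 88, q* = 152.
With the subsidy, sellers receive ps = pb + 23 for each unit, where pb is the price buyers pay.
Supply in terms of pb becomes qs = -129.6 + 3.2(pb + 23) = -56 + 3.2pb. Setting this equal to demand: 680 - 6pb = -56 + 3.2pb, so pb = 80.
Sellers receive ps = 80 + 23 = 103; q' = 680 − 6·80 = 200.
ΔCS = ½(152 + 200)(88 − 80) = 1408; ΔPS = ½(152 + 200)(103 − 88) = 2640.
Government spending = 23 × 200 = 4600.
DWL = ½ × 23 × (200 − 152) = 552; fraction = 552 / 4600 = 0.12.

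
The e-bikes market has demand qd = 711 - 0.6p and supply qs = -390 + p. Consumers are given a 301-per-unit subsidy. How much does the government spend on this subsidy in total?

Government cost = 123711

Pre-subsidy: 711 - 0.6p = -390 + p gives p* = 688.125, q* = 298.125.
With the rebate, buyers effectively pay pb = ps − 301, where ps is the price sellers receive.
Demand in terms of ps becomes qd = 711 − 0.6(ps − 301) = 891.6 - 0.6ps. Setting this equal to supply: 891.6 - 0.6ps = -390 + ps, so ps = 801.
Buyers pay pb = 801 − 301 = 500; q' = -390 + 1·801 = 411.
Government outlay = subsidy × quantity = 301 × 411 = 123711.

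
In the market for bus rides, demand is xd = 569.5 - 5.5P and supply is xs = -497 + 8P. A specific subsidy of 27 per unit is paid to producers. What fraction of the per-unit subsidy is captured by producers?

Producer share = 11/27

Pre-subsidy: 569.5 - 5.5P = -497 + 8P gives P* = 79, x* = 135.
With the subsidy, sellers receive Ps = Pb + 27 for each unit, where Pb is the price buyers pay.
Supply in terms of Pb becomes xs = -497 + 8(Pb + 27) = -281 + 8Pb. Setting this equal to demand: 569.5 - 5.5Pb = -281 + 8Pb, so Pb = 63.
Sellers receive Ps = 63 + 27 = 90; x' = 569.5 − 5.5·63 = 223.
Buyers' price falls by P* − Pb = 79 − 63 = 16; sellers' price rises by Ps − P* = 90 − 79 = 11.
So producers capture 11/27 = 11/27 of each unit of subsidy.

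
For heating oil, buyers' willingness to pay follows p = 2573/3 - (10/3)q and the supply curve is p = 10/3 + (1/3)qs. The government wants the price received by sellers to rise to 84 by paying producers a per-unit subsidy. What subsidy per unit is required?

Required subsidy s = 33 per unit

At a seller price of 84, quantity supplied is -10 + 3·84 = 242.
Buyers absorb 242 only when they pay pb = 2573/3 − (10/3)·242 = 51.
s = ps − pb = 84 − 51 = 33.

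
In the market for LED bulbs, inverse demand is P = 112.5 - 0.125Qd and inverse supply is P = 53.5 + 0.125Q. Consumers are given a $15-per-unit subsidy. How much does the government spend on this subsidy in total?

Pre-subsidy: 112.5 - 0.125Q = 53.5 + 0.125Q gives Q* = 236 and P* = 83.
With the rebate, buyers effectively pay Pb = Ps − 15, where Ps is the price sellers receive.
On the curves, Pb = 112.5 - 0.125Q and Ps = 53.5 + 0.125Q; the wedge Ps − Pb = 15 gives 53.5 + 0.125Q − (112.5 - 0.125Q) = 15, so Q' = 296.
Then Pb = 112.5 − 0.125·296 = 75.5 and Ps = 53.5 + 0.125·296 = 90.5.
Government outlay = subsidy × quantity = 15 × 296 = 4440.

Government cost = $4440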